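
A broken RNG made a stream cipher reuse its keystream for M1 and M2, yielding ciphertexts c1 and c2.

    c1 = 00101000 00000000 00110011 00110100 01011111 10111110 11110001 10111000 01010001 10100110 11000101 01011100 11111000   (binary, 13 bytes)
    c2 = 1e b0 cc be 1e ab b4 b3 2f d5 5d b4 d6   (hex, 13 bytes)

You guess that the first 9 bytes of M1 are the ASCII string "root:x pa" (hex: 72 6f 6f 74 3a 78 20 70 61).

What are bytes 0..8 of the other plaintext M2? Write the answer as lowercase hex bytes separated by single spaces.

44 df 90 fe 7b 6d 65 7b 1f

First, c1 ⊕ c2 = (M1 ⊕ K) ⊕ (M2 ⊕ K) = M1 ⊕ M2, so the key drops out. Then M2 = (M1 ⊕ M2) ⊕ M1 over the first 9 bytes.
byte 0: (28 XOR 1e) XOR 72 = 36 XOR 72 = 44
byte 1: (00 XOR b0) XOR 6f = b0 XOR 6f = df
byte 2: (33 XOR cc) XOR 6f = ff XOR 6f = 90
byte 3: (34 XOR be) XOR 74 = 8a XOR 74 = fe
byte 4: (5f XOR 1e) XOR 3a = 41 XOR 3a = 7b
byte 5: (be XOR ab) XOR 78 = 15 XOR 78 = 6d
byte 6: (f1 XOR b4) XOR 20 = 45 XOR 20 = 65
byte 7: (b8 XOR b3) XOR 70 = 0b XOR 70 = 7b
byte 8: (51 XOR 2f) XOR 61 = 7e XOR 61 = 1f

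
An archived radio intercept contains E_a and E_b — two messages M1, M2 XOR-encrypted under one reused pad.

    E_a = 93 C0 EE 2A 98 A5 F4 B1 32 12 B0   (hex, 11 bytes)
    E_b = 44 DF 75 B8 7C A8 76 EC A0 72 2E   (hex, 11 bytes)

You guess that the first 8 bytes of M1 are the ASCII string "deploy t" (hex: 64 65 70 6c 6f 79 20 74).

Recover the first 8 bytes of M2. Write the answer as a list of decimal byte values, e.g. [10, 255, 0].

[179, 122, 235, 254, 139, 116, 162, 41]

First, E_a ⊕ E_b = (M1 ⊕ K) ⊕ (M2 ⊕ K) = M1 ⊕ M2, so the key drops out. Then M2 = (M1 ⊕ M2) ⊕ M1 over the first 8 bytes.
byte 0: (93 XOR 44) XOR 64 = d7 XOR 64 = b3
byte 1: (c0 XOR df) XOR 65 = 1f XOR 65 = 7a
byte 2: (ee XOR 75) XOR 70 = 9b XOR 70 = eb
byte 3: (2a XOR b8) XOR 6c = 92 XOR 6c = fe
byte 4: (98 XOR 7c) XOR 6f = e4 XOR 6f = 8b
byte 5: (a5 XOR a8) XOR 79 = 0d XOR 79 = 74
byte 6: (f4 XOR 76) XOR 20 = 82 XOR 20 = a2
byte 7: (b1 XOR ec) XOR 74 = 5d XOR 74 = 29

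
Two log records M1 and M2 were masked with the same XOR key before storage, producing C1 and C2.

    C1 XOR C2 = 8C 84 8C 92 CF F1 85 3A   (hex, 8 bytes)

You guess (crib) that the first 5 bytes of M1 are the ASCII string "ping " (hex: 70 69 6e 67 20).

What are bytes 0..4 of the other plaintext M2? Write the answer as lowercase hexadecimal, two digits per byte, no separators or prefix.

fcede2f5ef

Since C1 ⊕ C2 = M1 ⊕ M2, XORing with the guessed M1 bytes yields the corresponding M2 bytes: M2 = (C1 ⊕ C2) ⊕ M1.
8c ⊕ 70 = fc
84 ⊕ 69 = ed
8c ⊕ 6e = e2
92 ⊕ 67 = f5
cf ⊕ 20 = ef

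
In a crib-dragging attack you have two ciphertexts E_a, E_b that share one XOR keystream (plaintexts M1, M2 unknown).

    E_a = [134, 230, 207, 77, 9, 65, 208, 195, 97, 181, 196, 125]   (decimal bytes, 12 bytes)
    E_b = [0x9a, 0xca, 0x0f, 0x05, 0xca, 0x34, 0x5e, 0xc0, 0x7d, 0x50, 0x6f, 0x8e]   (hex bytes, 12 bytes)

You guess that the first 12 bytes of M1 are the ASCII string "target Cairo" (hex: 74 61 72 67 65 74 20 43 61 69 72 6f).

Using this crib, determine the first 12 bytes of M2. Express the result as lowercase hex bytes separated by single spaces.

First, E_a ⊕ E_b = (M1 ⊕ K) ⊕ (M2 ⊕ K) = M1 ⊕ M2, so the key drops out. Then M2 = (M1 ⊕ M2) ⊕ M1 over the first 12 bytes.
byte 0: (86 ^ 9a) ^ 74 = 1c ^ 74 = 68
byte 1: (e6 ^ ca) ^ 61 = 2c ^ 61 = 4d
byte 2: (cf ^ 0f) ^ 72 = c0 ^ 72 = b2
byte 3: (4d ^ 05) ^ 67 = 48 ^ 67 = 2f
byte 4: (09 ^ ca) ^ 65 = c3 ^ 65 = a6
byte 5: (41 ^ 34) ^ 74 = 75 ^ 74 = 01
byte 6: (d0 ^ 5e) ^ 20 = 8e ^ 20 = ae
byte 7: (c3 ^ c0) ^ 43 = 03 ^ 43 = 40
byte 8: (61 ^ 7d) ^ 61 = 1c ^ 61 = 7d
byte 9: (b5 ^ 50) ^ 69 = e5 ^ 69 = 8c
byte 10: (c4 ^ 6f) ^ 72 = ab ^ 72 = d9
byte 11: (7d ^ 8e) ^ 6f = f3 ^ 6f = 9c

68 4d b2 2f a6 01 ae 40 7d 8c d9 9c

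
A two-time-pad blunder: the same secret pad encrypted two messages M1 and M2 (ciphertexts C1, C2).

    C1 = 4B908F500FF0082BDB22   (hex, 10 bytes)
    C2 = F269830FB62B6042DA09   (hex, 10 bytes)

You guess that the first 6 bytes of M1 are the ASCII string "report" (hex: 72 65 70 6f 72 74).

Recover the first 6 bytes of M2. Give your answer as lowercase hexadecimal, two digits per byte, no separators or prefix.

cb9c7c30cbaf

First, C1 ⊕ C2 = (M1 ⊕ K) ⊕ (M2 ⊕ K) = M1 ⊕ M2, so the key drops out. Then M2 = (M1 ⊕ M2) ⊕ M1 over the first 6 bytes.
byte 0: (4b ⊕ f2) ⊕ 72 = b9 ⊕ 72 = cb
byte 1: (90 ⊕ 69) ⊕ 65 = f9 ⊕ 65 = 9c
byte 2: (8f ⊕ 83) ⊕ 70 = 0c ⊕ 70 = 7c
byte 3: (50 ⊕ 0f) ⊕ 6f = 5f ⊕ 6f = 30
byte 4: (0f ⊕ b6) ⊕ 72 = b9 ⊕ 72 = cb
byte 5: (f0 ⊕ 2b) ⊕ 74 = db ⊕ 74 = af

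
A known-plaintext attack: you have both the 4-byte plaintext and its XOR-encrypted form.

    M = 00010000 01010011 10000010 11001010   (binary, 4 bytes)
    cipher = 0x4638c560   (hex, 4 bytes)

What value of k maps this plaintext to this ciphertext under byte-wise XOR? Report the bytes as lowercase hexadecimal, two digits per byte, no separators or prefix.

566b47aa

Since cipher = M ⊕ k, XORing both sides with M gives k = M ⊕ cipher.
10 XOR 46 = 56
53 XOR 38 = 6b
82 XOR c5 = 47
ca XOR 60 = aa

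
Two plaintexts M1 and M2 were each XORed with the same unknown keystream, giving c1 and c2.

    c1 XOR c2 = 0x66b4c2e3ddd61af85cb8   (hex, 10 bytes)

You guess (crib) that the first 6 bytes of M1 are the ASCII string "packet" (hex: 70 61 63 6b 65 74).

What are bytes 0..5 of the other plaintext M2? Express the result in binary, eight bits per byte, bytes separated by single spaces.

Since c1 ⊕ c2 = M1 ⊕ M2, XORing with the guessed M1 bytes yields the corresponding M2 bytes: M2 = (c1 ⊕ c2) ⊕ M1.
66 XOR 70 = 16
b4 XOR 61 = d5
c2 XOR 63 = a1
e3 XOR 6b = 88
dd XOR 65 = b8
d6 XOR 74 = a2

00010110 11010101 10100001 10001000 10111000 10100010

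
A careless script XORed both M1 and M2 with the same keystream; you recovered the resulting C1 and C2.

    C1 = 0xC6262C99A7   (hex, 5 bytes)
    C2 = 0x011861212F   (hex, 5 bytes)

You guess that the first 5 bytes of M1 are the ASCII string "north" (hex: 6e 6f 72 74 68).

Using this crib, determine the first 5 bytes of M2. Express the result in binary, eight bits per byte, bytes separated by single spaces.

First, C1 ⊕ C2 = (M1 ⊕ K) ⊕ (M2 ⊕ K) = M1 ⊕ M2, so the key drops out. Then M2 = (M1 ⊕ M2) ⊕ M1 over the first 5 bytes.
byte 0: (c6 ^ 01) ^ 6e = c7 ^ 6e = a9
byte 1: (26 ^ 18) ^ 6f = 3e ^ 6f = 51
byte 2: (2c ^ 61) ^ 72 = 4d ^ 72 = 3f
byte 3: (99 ^ 21) ^ 74 = b8 ^ 74 = cc
byte 4: (a7 ^ 2f) ^ 68 = 88 ^ 68 = e0

10101001 01010001 00111111 11001100 11100000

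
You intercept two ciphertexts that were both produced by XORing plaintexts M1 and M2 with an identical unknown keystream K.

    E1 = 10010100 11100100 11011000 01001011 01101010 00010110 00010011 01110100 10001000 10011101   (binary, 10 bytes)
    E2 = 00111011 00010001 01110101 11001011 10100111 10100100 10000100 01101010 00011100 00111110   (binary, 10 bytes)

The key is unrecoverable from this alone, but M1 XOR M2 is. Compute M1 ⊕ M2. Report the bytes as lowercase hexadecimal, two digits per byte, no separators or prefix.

aff5ad80cdb2971e94a3

E1 ⊕ E2 = (M1 ⊕ K) ⊕ (M2 ⊕ K) = M1 ⊕ M2 — the shared key cancels under XOR.
byte 0: 10010100 ^ 00111011 = 10101111
byte 1: 11100100 ^ 00010001 = 11110101
byte 2: 11011000 ^ 01110101 = 10101101
byte 3: 01001011 ^ 11001011 = 10000000
byte 4: 01101010 ^ 10100111 = 11001101
byte 5: 00010110 ^ 10100100 = 10110010
byte 6: 00010011 ^ 10000100 = 10010111
byte 7: 01110100 ^ 01101010 = 00011110
byte 8: 10001000 ^ 00011100 = 10010100
byte 9: 10011101 ^ 00111110 = 10100011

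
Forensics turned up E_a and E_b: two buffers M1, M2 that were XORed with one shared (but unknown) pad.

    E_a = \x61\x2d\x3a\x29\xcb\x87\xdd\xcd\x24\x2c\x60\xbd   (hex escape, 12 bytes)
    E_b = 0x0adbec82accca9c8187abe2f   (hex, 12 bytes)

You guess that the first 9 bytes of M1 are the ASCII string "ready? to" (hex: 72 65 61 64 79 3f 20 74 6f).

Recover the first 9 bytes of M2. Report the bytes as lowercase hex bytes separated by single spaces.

First, E_a ⊕ E_b = (M1 ⊕ K) ⊕ (M2 ⊕ K) = M1 ⊕ M2, so the key drops out. Then M2 = (M1 ⊕ M2) ⊕ M1 over the first 9 bytes.
byte 0: (61 ^ 0a) ^ 72 = 6b ^ 72 = 19
byte 1: (2d ^ db) ^ 65 = f6 ^ 65 = 93
byte 2: (3a ^ ec) ^ 61 = d6 ^ 61 = b7
byte 3: (29 ^ 82) ^ 64 = ab ^ 64 = cf
byte 4: (cb ^ ac) ^ 79 = 67 ^ 79 = 1e
byte 5: (87 ^ cc) ^ 3f = 4b ^ 3f = 74
byte 6: (dd ^ a9) ^ 20 = 74 ^ 20 = 54
byte 7: (cd ^ c8) ^ 74 = 05 ^ 74 = 71
byte 8: (24 ^ 18) ^ 6f = 3c ^ 6f = 53

19 93 b7 cf 1e 74 54 71 53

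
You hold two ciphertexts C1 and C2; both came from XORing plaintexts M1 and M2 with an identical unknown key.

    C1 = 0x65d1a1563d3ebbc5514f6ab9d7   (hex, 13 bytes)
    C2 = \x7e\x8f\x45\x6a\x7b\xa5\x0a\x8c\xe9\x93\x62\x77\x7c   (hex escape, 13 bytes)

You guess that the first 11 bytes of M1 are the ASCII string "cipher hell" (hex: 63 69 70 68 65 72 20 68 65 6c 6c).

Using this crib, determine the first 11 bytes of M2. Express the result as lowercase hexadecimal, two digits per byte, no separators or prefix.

7837945423e99121ddb064

First, C1 ⊕ C2 = (M1 ⊕ K) ⊕ (M2 ⊕ K) = M1 ⊕ M2, so the key drops out. Then M2 = (M1 ⊕ M2) ⊕ M1 over the first 11 bytes.
byte 0: (65 ^ 7e) ^ 63 = 1b ^ 63 = 78
byte 1: (d1 ^ 8f) ^ 69 = 5e ^ 69 = 37
byte 2: (a1 ^ 45) ^ 70 = e4 ^ 70 = 94
byte 3: (56 ^ 6a) ^ 68 = 3c ^ 68 = 54
byte 4: (3d ^ 7b) ^ 65 = 46 ^ 65 = 23
byte 5: (3e ^ a5) ^ 72 = 9b ^ 72 = e9
byte 6: (bb ^ 0a) ^ 20 = b1 ^ 20 = 91
byte 7: (c5 ^ 8c) ^ 68 = 49 ^ 68 = 21
byte 8: (51 ^ e9) ^ 65 = b8 ^ 65 = dd
byte 9: (4f ^ 93) ^ 6c = dc ^ 6c = b0
byte 10: (6a ^ 62) ^ 6c = 08 ^ 6c = 64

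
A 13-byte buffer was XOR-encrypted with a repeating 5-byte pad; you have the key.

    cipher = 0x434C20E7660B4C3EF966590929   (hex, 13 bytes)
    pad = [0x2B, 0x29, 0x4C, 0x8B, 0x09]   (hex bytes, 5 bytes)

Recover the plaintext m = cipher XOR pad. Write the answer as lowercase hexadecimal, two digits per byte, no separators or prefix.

68656c6c6f206572726f722065

The 5-byte key repeats, so the effective keystream is 2b 29 4c 8b 09 2b 29 4c 8b 09 2b 29 4c.
byte 0: 01000011 XOR 00101011 = 01101000
byte 1: 01001100 XOR 00101001 = 01100101
byte 2: 00100000 XOR 01001100 = 01101100
byte 3: 11100111 XOR 10001011 = 01101100
byte 4: 01100110 XOR 00001001 = 01101111
byte 5: 00001011 XOR 00101011 = 00100000
byte 6: 01001100 XOR 00101001 = 01100101
byte 7: 00111110 XOR 01001100 = 01110010
byte 8: 11111001 XOR 10001011 = 01110010
byte 9: 01100110 XOR 00001001 = 01101111
byte 10: 01011001 XOR 00101011 = 01110010
byte 11: 00001001 XOR 00101001 = 00100000
byte 12: 00101001 XOR 01001100 = 01100101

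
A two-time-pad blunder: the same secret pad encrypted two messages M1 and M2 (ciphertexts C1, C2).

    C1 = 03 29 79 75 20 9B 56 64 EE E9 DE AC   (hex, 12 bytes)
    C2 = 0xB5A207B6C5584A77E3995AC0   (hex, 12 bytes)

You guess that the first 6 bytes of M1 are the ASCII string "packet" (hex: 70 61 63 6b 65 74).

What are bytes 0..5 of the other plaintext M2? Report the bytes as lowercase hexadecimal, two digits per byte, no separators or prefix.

c6ea1da880b7

First, C1 ⊕ C2 = (M1 ⊕ K) ⊕ (M2 ⊕ K) = M1 ⊕ M2, so the key drops out. Then M2 = (M1 ⊕ M2) ⊕ M1 over the first 6 bytes.
byte 0: (03 ^ b5) ^ 70 = b6 ^ 70 = c6
byte 1: (29 ^ a2) ^ 61 = 8b ^ 61 = ea
byte 2: (79 ^ 07) ^ 63 = 7e ^ 63 = 1d
byte 3: (75 ^ b6) ^ 6b = c3 ^ 6b = a8
byte 4: (20 ^ c5) ^ 65 = e5 ^ 65 = 80
byte 5: (9b ^ 58) ^ 74 = c3 ^ 74 = b7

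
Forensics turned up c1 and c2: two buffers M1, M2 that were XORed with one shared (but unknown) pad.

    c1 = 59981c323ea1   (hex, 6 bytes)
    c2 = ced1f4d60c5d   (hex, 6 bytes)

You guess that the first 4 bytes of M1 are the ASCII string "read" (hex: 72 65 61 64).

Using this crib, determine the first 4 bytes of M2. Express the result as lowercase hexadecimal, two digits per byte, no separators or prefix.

e52c8980

First, c1 ⊕ c2 = (M1 ⊕ K) ⊕ (M2 ⊕ K) = M1 ⊕ M2, so the key drops out. Then M2 = (M1 ⊕ M2) ⊕ M1 over the first 4 bytes.
byte 0: (59 XOR ce) XOR 72 = 97 XOR 72 = e5
byte 1: (98 XOR d1) XOR 65 = 49 XOR 65 = 2c
byte 2: (1c XOR f4) XOR 61 = e8 XOR 61 = 89
byte 3: (32 XOR d6) XOR 64 = e4 XOR 64 = 80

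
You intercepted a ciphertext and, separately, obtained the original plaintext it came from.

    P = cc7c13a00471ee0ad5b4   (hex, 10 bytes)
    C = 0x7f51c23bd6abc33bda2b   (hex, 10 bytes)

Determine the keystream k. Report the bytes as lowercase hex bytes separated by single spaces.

b3 2d d1 9b d2 da 2d 31 0f 9f

Since C = P ⊕ k, XORing both sides with P gives k = P ⊕ C.
cc ^ 7f = b3
7c ^ 51 = 2d
13 ^ c2 = d1
a0 ^ 3b = 9b
04 ^ d6 = d2
71 ^ ab = da
ee ^ c3 = 2d
0a ^ 3b = 31
d5 ^ da = 0f
b4 ^ 2b = 9f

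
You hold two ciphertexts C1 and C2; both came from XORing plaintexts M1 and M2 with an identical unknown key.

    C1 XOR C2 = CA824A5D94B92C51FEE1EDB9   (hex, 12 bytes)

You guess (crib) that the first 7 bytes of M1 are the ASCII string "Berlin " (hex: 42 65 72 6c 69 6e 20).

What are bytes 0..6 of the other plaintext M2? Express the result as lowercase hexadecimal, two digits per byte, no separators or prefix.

Since C1 ⊕ C2 = M1 ⊕ M2, XORing with the guessed M1 bytes yields the corresponding M2 bytes: M2 = (C1 ⊕ C2) ⊕ M1.
ca XOR 42 = 88
82 XOR 65 = e7
4a XOR 72 = 38
5d XOR 6c = 31
94 XOR 69 = fd
b9 XOR 6e = d7
2c XOR 20 = 0c

88e73831fdd70c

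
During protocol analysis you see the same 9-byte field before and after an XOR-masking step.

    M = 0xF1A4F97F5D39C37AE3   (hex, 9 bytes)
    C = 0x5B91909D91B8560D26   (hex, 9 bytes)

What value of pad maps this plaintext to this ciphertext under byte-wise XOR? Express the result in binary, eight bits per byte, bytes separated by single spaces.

10101010 00110101 01101001 11100010 11001100 10000001 10010101 01110111 11000101

Since C = M ⊕ pad, XORing both sides with M gives pad = M ⊕ C.
11110001 ^ 01011011 = 10101010
10100100 ^ 10010001 = 00110101
11111001 ^ 10010000 = 01101001
01111111 ^ 10011101 = 11100010
01011101 ^ 10010001 = 11001100
00111001 ^ 10111000 = 10000001
11000011 ^ 01010110 = 10010101
01111010 ^ 00001101 = 01110111
11100011 ^ 00100110 = 11000101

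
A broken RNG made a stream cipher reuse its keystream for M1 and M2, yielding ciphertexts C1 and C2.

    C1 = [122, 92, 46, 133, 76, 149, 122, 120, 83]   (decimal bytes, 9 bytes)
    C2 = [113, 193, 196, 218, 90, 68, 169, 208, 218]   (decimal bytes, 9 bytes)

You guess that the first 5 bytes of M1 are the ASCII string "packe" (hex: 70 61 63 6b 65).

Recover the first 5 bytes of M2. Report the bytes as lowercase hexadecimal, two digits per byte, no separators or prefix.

7bfc893473

First, C1 ⊕ C2 = (M1 ⊕ K) ⊕ (M2 ⊕ K) = M1 ⊕ M2, so the key drops out. Then M2 = (M1 ⊕ M2) ⊕ M1 over the first 5 bytes.
byte 0: (7a ^ 71) ^ 70 = 0b ^ 70 = 7b
byte 1: (5c ^ c1) ^ 61 = 9d ^ 61 = fc
byte 2: (2e ^ c4) ^ 63 = ea ^ 63 = 89
byte 3: (85 ^ da) ^ 6b = 5f ^ 6b = 34
byte 4: (4c ^ 5a) ^ 65 = 16 ^ 65 = 73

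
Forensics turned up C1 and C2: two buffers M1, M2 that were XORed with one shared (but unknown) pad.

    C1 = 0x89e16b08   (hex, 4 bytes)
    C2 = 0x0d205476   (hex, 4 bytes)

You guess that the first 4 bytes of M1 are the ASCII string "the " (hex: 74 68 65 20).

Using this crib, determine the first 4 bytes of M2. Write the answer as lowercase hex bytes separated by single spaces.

First, C1 ⊕ C2 = (M1 ⊕ K) ⊕ (M2 ⊕ K) = M1 ⊕ M2, so the key drops out. Then M2 = (M1 ⊕ M2) ⊕ M1 over the first 4 bytes.
byte 0: (89 ^ 0d) ^ 74 = 84 ^ 74 = f0
byte 1: (e1 ^ 20) ^ 68 = c1 ^ 68 = a9
byte 2: (6b ^ 54) ^ 65 = 3f ^ 65 = 5a
byte 3: (08 ^ 76) ^ 20 = 7e ^ 20 = 5e

f0 a9 5a 5e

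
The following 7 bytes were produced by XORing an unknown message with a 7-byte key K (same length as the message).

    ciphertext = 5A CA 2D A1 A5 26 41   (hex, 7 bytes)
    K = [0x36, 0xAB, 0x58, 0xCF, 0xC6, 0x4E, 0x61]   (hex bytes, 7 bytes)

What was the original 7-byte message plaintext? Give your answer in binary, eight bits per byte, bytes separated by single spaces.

byte 0:  90 ⊕  54 = 108
byte 1: 202 ⊕ 171 =  97
byte 2:  45 ⊕  88 = 117
byte 3: 161 ⊕ 207 = 110
byte 4: 165 ⊕ 198 =  99
byte 5:  38 ⊕  78 = 104
byte 6:  65 ⊕  97 =  32

01101100 01100001 01110101 01101110 01100011 01101000 00100000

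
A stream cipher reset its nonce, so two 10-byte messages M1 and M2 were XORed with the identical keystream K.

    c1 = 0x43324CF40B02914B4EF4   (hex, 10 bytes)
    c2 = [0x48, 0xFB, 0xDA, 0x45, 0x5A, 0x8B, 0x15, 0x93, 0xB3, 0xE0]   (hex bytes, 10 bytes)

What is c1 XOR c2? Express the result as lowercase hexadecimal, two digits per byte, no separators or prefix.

c1 ⊕ c2 = (M1 ⊕ K) ⊕ (M2 ⊕ K) = M1 ⊕ M2 — the shared key cancels under XOR.
 67 XOR  72 =  11
 50 XOR 251 = 201
 76 XOR 218 = 150
244 XOR  69 = 177
 11 XOR  90 =  81
  2 XOR 139 = 137
145 XOR  21 = 132
 75 XOR 147 = 216
 78 XOR 179 = 253
244 XOR 224 =  20

0bc996b1518984d8fd14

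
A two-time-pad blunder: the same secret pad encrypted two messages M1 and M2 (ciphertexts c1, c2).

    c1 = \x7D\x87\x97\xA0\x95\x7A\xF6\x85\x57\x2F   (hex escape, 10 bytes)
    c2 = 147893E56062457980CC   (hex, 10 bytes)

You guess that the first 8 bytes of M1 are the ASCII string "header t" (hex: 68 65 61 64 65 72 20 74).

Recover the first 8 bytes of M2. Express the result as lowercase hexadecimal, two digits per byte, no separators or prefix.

First, c1 ⊕ c2 = (M1 ⊕ K) ⊕ (M2 ⊕ K) = M1 ⊕ M2, so the key drops out. Then M2 = (M1 ⊕ M2) ⊕ M1 over the first 8 bytes.
byte 0: (7d XOR 14) XOR 68 = 69 XOR 68 = 01
byte 1: (87 XOR 78) XOR 65 = ff XOR 65 = 9a
byte 2: (97 XOR 93) XOR 61 = 04 XOR 61 = 65
byte 3: (a0 XOR e5) XOR 64 = 45 XOR 64 = 21
byte 4: (95 XOR 60) XOR 65 = f5 XOR 65 = 90
byte 5: (7a XOR 62) XOR 72 = 18 XOR 72 = 6a
byte 6: (f6 XOR 45) XOR 20 = b3 XOR 20 = 93
byte 7: (85 XOR 79) XOR 74 = fc XOR 74 = 88

019a6521906a9388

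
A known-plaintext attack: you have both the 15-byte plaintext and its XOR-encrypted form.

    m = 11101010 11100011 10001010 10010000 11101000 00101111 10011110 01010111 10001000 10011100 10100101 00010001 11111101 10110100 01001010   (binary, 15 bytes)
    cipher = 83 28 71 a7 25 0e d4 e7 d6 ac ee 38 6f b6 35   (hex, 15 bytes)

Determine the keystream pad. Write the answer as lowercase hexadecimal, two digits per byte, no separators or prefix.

Since cipher = m ⊕ pad, XORing both sides with m gives pad = m ⊕ cipher.
234 XOR 131 = 105
227 XOR  40 = 203
138 XOR 113 = 251
144 XOR 167 =  55
232 XOR  37 = 205
 47 XOR  14 =  33
158 XOR 212 =  74
 87 XOR 231 = 176
136 XOR 214 =  94
156 XOR 172 =  48
165 XOR 238 =  75
 17 XOR  56 =  41
253 XOR 111 = 146
180 XOR 182 =   2
 74 XOR  53 = 127

69cbfb37cd214ab05e304b2992027f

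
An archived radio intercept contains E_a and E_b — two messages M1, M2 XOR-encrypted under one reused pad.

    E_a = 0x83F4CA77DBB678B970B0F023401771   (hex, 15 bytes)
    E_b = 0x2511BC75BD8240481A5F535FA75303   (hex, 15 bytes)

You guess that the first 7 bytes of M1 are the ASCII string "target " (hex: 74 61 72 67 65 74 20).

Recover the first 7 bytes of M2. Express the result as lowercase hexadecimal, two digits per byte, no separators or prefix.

First, E_a ⊕ E_b = (M1 ⊕ K) ⊕ (M2 ⊕ K) = M1 ⊕ M2, so the key drops out. Then M2 = (M1 ⊕ M2) ⊕ M1 over the first 7 bytes.
byte 0: (83 XOR 25) XOR 74 = a6 XOR 74 = d2
byte 1: (f4 XOR 11) XOR 61 = e5 XOR 61 = 84
byte 2: (ca XOR bc) XOR 72 = 76 XOR 72 = 04
byte 3: (77 XOR 75) XOR 67 = 02 XOR 67 = 65
byte 4: (db XOR bd) XOR 65 = 66 XOR 65 = 03
byte 5: (b6 XOR 82) XOR 74 = 34 XOR 74 = 40
byte 6: (78 XOR 40) XOR 20 = 38 XOR 20 = 18

d2840465034018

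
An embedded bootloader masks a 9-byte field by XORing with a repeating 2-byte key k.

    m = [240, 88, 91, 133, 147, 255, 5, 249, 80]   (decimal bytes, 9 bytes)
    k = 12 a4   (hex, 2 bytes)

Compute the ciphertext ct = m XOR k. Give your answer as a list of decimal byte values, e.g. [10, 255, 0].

The 2-byte key repeats, so the effective keystream is 12 a4 12 a4 12 a4 12 a4 12.
byte 0: f0 ^ 12 = e2
byte 1: 58 ^ a4 = fc
byte 2: 5b ^ 12 = 49
byte 3: 85 ^ a4 = 21
byte 4: 93 ^ 12 = 81
byte 5: ff ^ a4 = 5b
byte 6: 05 ^ 12 = 17
byte 7: f9 ^ a4 = 5d
byte 8: 50 ^ 12 = 42

[226, 252, 73, 33, 129, 91, 23, 93, 66]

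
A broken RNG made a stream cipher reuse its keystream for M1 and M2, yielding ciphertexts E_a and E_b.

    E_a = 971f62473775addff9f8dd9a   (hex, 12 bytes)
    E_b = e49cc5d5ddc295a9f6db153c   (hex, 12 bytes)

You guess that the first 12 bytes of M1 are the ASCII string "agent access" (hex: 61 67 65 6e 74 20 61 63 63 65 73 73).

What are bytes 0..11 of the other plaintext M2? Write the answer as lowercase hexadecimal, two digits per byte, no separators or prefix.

12e4c2fc9e9759156c46bbd5

First, E_a ⊕ E_b = (M1 ⊕ K) ⊕ (M2 ⊕ K) = M1 ⊕ M2, so the key drops out. Then M2 = (M1 ⊕ M2) ⊕ M1 over the first 12 bytes.
byte 0: (97 xor e4) xor 61 = 73 xor 61 = 12
byte 1: (1f xor 9c) xor 67 = 83 xor 67 = e4
byte 2: (62 xor c5) xor 65 = a7 xor 65 = c2
byte 3: (47 xor d5) xor 6e = 92 xor 6e = fc
byte 4: (37 xor dd) xor 74 = ea xor 74 = 9e
byte 5: (75 xor c2) xor 20 = b7 xor 20 = 97
byte 6: (ad xor 95) xor 61 = 38 xor 61 = 59
byte 7: (df xor a9) xor 63 = 76 xor 63 = 15
byte 8: (f9 xor f6) xor 63 = 0f xor 63 = 6c
byte 9: (f8 xor db) xor 65 = 23 xor 65 = 46
byte 10: (dd xor 15) xor 73 = c8 xor 73 = bb
byte 11: (9a xor 3c) xor 73 = a6 xor 73 = d5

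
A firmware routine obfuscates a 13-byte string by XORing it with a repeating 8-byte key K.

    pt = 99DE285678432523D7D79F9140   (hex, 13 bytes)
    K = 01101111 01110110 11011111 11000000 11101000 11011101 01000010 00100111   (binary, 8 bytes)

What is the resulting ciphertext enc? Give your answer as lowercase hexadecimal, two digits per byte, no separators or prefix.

f6a8f796909e6704b8a14051a8

The 8-byte key repeats, so the effective keystream is 6f 76 df c0 e8 dd 42 27 6f 76 df c0 e8.
byte 0: 99 ^ 6f = f6
byte 1: de ^ 76 = a8
byte 2: 28 ^ df = f7
byte 3: 56 ^ c0 = 96
byte 4: 78 ^ e8 = 90
byte 5: 43 ^ dd = 9e
byte 6: 25 ^ 42 = 67
byte 7: 23 ^ 27 = 04
byte 8: d7 ^ 6f = b8
byte 9: d7 ^ 76 = a1
byte 10: 9f ^ df = 40
byte 11: 91 ^ c0 = 51
byte 12: 40 ^ e8 = a8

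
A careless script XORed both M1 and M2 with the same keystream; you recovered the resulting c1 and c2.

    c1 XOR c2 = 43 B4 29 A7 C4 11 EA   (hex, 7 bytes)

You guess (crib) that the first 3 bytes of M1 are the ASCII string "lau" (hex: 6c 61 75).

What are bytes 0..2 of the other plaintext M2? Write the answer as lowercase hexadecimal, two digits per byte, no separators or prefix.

2fd55c

Since c1 ⊕ c2 = M1 ⊕ M2, XORing with the guessed M1 bytes yields the corresponding M2 bytes: M2 = (c1 ⊕ c2) ⊕ M1.
byte 0:  67 ⊕ 108 =  47
byte 1: 180 ⊕  97 = 213
byte 2:  41 ⊕ 117 =  92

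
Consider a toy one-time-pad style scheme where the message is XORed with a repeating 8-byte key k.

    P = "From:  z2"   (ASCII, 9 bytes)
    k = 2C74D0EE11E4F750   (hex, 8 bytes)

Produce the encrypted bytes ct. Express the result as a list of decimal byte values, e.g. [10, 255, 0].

[106, 6, 191, 131, 43, 196, 215, 42, 30]

The 8-byte key repeats, so the effective keystream is 2c 74 d0 ee 11 e4 f7 50 2c.
byte 0: 01000110 xor 00101100 = 01101010
byte 1: 01110010 xor 01110100 = 00000110
byte 2: 01101111 xor 11010000 = 10111111
byte 3: 01101101 xor 11101110 = 10000011
byte 4: 00111010 xor 00010001 = 00101011
byte 5: 00100000 xor 11100100 = 11000100
byte 6: 00100000 xor 11110111 = 11010111
byte 7: 01111010 xor 01010000 = 00101010
byte 8: 00110010 xor 00101100 = 00011110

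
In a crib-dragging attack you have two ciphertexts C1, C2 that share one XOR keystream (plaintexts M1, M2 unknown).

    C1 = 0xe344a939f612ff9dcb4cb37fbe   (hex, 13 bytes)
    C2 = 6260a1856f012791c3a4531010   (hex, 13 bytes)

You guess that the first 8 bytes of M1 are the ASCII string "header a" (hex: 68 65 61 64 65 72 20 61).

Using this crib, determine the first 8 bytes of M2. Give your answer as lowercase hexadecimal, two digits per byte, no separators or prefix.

e94169d8fc61f86d

First, C1 ⊕ C2 = (M1 ⊕ K) ⊕ (M2 ⊕ K) = M1 ⊕ M2, so the key drops out. Then M2 = (M1 ⊕ M2) ⊕ M1 over the first 8 bytes.
byte 0: (e3 ^ 62) ^ 68 = 81 ^ 68 = e9
byte 1: (44 ^ 60) ^ 65 = 24 ^ 65 = 41
byte 2: (a9 ^ a1) ^ 61 = 08 ^ 61 = 69
byte 3: (39 ^ 85) ^ 64 = bc ^ 64 = d8
byte 4: (f6 ^ 6f) ^ 65 = 99 ^ 65 = fc
byte 5: (12 ^ 01) ^ 72 = 13 ^ 72 = 61
byte 6: (ff ^ 27) ^ 20 = d8 ^ 20 = f8
byte 7: (9d ^ 91) ^ 61 = 0c ^ 61 = 6d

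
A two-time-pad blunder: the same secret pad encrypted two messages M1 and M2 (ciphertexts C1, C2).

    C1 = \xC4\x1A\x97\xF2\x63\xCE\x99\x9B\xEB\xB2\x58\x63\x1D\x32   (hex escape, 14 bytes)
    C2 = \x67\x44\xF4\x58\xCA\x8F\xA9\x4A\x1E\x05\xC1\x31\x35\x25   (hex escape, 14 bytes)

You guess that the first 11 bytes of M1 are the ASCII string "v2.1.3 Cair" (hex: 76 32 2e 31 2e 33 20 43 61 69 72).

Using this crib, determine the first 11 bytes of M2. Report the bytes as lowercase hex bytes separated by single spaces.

d5 6c 4d 9b 87 72 10 92 94 de eb

First, C1 ⊕ C2 = (M1 ⊕ K) ⊕ (M2 ⊕ K) = M1 ⊕ M2, so the key drops out. Then M2 = (M1 ⊕ M2) ⊕ M1 over the first 11 bytes.
byte 0: (c4 ^ 67) ^ 76 = a3 ^ 76 = d5
byte 1: (1a ^ 44) ^ 32 = 5e ^ 32 = 6c
byte 2: (97 ^ f4) ^ 2e = 63 ^ 2e = 4d
byte 3: (f2 ^ 58) ^ 31 = aa ^ 31 = 9b
byte 4: (63 ^ ca) ^ 2e = a9 ^ 2e = 87
byte 5: (ce ^ 8f) ^ 33 = 41 ^ 33 = 72
byte 6: (99 ^ a9) ^ 20 = 30 ^ 20 = 10
byte 7: (9b ^ 4a) ^ 43 = d1 ^ 43 = 92
byte 8: (eb ^ 1e) ^ 61 = f5 ^ 61 = 94
byte 9: (b2 ^ 05) ^ 69 = b7 ^ 69 = de
byte 10: (58 ^ c1) ^ 72 = 99 ^ 72 = eb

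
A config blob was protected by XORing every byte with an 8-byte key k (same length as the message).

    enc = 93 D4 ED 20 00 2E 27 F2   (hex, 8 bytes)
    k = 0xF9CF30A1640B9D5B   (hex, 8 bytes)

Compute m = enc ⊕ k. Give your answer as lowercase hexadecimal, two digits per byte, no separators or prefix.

93 XOR f9 = 6a
d4 XOR cf = 1b
ed XOR 30 = dd
20 XOR a1 = 81
00 XOR 64 = 64
2e XOR 0b = 25
27 XOR 9d = ba
f2 XOR 5b = a9

6a1bdd816425baa9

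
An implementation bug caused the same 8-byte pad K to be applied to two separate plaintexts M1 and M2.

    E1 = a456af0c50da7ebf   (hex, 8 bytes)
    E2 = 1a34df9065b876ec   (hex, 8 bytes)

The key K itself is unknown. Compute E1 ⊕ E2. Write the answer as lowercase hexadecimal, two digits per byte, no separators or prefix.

be62709c35620853

E1 ⊕ E2 = (M1 ⊕ K) ⊕ (M2 ⊕ K) = M1 ⊕ M2 — the shared key cancels under XOR.
byte 0: 10100100 ⊕ 00011010 = 10111110
byte 1: 01010110 ⊕ 00110100 = 01100010
byte 2: 10101111 ⊕ 11011111 = 01110000
byte 3: 00001100 ⊕ 10010000 = 10011100
byte 4: 01010000 ⊕ 01100101 = 00110101
byte 5: 11011010 ⊕ 10111000 = 01100010
byte 6: 01111110 ⊕ 01110110 = 00001000
byte 7: 10111111 ⊕ 11101100 = 01010011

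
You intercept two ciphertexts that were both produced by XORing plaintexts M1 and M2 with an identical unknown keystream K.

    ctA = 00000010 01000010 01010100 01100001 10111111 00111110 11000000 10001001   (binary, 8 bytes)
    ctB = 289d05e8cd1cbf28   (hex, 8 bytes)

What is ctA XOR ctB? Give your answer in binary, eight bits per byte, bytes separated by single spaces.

ctA ⊕ ctB = (M1 ⊕ K) ⊕ (M2 ⊕ K) = M1 ⊕ M2 — the shared key cancels under XOR.
  2 ⊕  40 =  42
 66 ⊕ 157 = 223
 84 ⊕   5 =  81
 97 ⊕ 232 = 137
191 ⊕ 205 = 114
 62 ⊕  28 =  34
192 ⊕ 191 = 127
137 ⊕  40 = 161

00101010 11011111 01010001 10001001 01110010 00100010 01111111 10100001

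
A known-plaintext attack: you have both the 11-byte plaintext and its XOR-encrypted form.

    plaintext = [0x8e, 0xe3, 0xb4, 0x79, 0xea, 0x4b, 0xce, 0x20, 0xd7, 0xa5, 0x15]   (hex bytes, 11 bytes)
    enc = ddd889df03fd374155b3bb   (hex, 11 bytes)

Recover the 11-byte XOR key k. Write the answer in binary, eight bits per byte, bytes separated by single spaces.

01010011 00111011 00111101 10100110 11101001 10110110 11111001 01100001 10000010 00010110 10101110

Since enc = plaintext ⊕ k, XORing both sides with plaintext gives k = plaintext ⊕ enc.
8e xor dd = 53
e3 xor d8 = 3b
b4 xor 89 = 3d
79 xor df = a6
ea xor 03 = e9
4b xor fd = b6
ce xor 37 = f9
20 xor 41 = 61
d7 xor 55 = 82
a5 xor b3 = 16
15 xor bb = ae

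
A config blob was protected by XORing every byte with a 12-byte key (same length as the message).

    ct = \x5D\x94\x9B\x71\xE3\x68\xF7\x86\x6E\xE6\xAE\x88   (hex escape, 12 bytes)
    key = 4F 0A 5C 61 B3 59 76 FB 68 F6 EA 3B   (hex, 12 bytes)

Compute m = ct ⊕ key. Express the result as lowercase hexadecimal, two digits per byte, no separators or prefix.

129ec7105031817d061044b3

XOR is its own inverse, so applying the key byte-wise gives the result directly.
5d XOR 4f = 12
94 XOR 0a = 9e
9b XOR 5c = c7
71 XOR 61 = 10
e3 XOR b3 = 50
68 XOR 59 = 31
f7 XOR 76 = 81
86 XOR fb = 7d
6e XOR 68 = 06
e6 XOR f6 = 10
ae XOR ea = 44
88 XOR 3b = b3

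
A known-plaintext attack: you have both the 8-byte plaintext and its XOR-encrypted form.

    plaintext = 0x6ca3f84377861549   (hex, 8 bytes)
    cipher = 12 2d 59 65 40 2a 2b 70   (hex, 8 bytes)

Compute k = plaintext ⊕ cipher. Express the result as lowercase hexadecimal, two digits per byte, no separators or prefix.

Since cipher = plaintext ⊕ k, XORing both sides with plaintext gives k = plaintext ⊕ cipher.
108 xor  18 = 126
163 xor  45 = 142
248 xor  89 = 161
 67 xor 101 =  38
119 xor  64 =  55
134 xor  42 = 172
 21 xor  43 =  62
 73 xor 112 =  57

7e8ea12637ac3e39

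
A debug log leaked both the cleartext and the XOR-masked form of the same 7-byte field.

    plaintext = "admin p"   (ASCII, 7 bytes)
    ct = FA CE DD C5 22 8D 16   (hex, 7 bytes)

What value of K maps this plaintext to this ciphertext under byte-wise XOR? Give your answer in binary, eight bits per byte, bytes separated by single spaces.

10011011 10101010 10110000 10101100 01001100 10101101 01100110

Since ct = plaintext ⊕ K, XORing both sides with plaintext gives K = plaintext ⊕ ct.
61 xor fa = 9b
64 xor ce = aa
6d xor dd = b0
69 xor c5 = ac
6e xor 22 = 4c
20 xor 8d = ad
70 xor 16 = 66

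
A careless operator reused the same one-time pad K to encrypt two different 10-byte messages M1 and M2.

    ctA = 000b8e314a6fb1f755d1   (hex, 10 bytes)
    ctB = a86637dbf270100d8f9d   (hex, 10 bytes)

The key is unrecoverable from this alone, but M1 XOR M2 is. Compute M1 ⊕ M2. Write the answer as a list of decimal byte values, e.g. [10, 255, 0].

[168, 109, 185, 234, 184, 31, 161, 250, 218, 76]

ctA ⊕ ctB = (M1 ⊕ K) ⊕ (M2 ⊕ K) = M1 ⊕ M2 — the shared key cancels under XOR.
byte 0: 00 XOR a8 = a8
byte 1: 0b XOR 66 = 6d
byte 2: 8e XOR 37 = b9
byte 3: 31 XOR db = ea
byte 4: 4a XOR f2 = b8
byte 5: 6f XOR 70 = 1f
byte 6: b1 XOR 10 = a1
byte 7: f7 XOR 0d = fa
byte 8: 55 XOR 8f = da
byte 9: d1 XOR 9d = 4c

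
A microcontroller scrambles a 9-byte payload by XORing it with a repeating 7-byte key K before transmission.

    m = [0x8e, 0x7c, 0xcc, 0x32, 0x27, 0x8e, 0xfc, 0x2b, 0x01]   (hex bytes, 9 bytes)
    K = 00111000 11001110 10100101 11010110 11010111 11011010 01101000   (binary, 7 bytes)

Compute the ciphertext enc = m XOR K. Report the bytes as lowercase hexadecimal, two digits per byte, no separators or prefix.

b6b269e4f0549413cf

The 7-byte key repeats, so the effective keystream is 38 ce a5 d6 d7 da 68 38 ce.
byte 0: 8e ⊕ 38 = b6
byte 1: 7c ⊕ ce = b2
byte 2: cc ⊕ a5 = 69
byte 3: 32 ⊕ d6 = e4
byte 4: 27 ⊕ d7 = f0
byte 5: 8e ⊕ da = 54
byte 6: fc ⊕ 68 = 94
byte 7: 2b ⊕ 38 = 13
byte 8: 01 ⊕ ce = cf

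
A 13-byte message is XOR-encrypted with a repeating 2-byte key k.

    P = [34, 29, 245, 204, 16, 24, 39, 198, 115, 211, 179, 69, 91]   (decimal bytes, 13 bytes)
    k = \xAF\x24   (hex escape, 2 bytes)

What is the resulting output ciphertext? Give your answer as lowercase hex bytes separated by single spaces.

8d 39 5a e8 bf 3c 88 e2 dc f7 1c 61 f4

The 2-byte key repeats, so the effective keystream is af 24 af 24 af 24 af 24 af 24 af 24 af.
byte 0: 22 ⊕ af = 8d
byte 1: 1d ⊕ 24 = 39
byte 2: f5 ⊕ af = 5a
byte 3: cc ⊕ 24 = e8
byte 4: 10 ⊕ af = bf
byte 5: 18 ⊕ 24 = 3c
byte 6: 27 ⊕ af = 88
byte 7: c6 ⊕ 24 = e2
byte 8: 73 ⊕ af = dc
byte 9: d3 ⊕ 24 = f7
byte 10: b3 ⊕ af = 1c
byte 11: 45 ⊕ 24 = 61
byte 12: 5b ⊕ af = f4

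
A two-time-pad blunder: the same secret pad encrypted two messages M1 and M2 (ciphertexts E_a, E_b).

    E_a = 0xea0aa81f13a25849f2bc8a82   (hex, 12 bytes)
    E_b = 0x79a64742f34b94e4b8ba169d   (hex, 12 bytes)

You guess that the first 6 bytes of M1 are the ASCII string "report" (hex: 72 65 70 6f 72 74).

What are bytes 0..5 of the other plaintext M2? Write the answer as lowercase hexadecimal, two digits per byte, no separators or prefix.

First, E_a ⊕ E_b = (M1 ⊕ K) ⊕ (M2 ⊕ K) = M1 ⊕ M2, so the key drops out. Then M2 = (M1 ⊕ M2) ⊕ M1 over the first 6 bytes.
byte 0: (ea XOR 79) XOR 72 = 93 XOR 72 = e1
byte 1: (0a XOR a6) XOR 65 = ac XOR 65 = c9
byte 2: (a8 XOR 47) XOR 70 = ef XOR 70 = 9f
byte 3: (1f XOR 42) XOR 6f = 5d XOR 6f = 32
byte 4: (13 XOR f3) XOR 72 = e0 XOR 72 = 92
byte 5: (a2 XOR 4b) XOR 74 = e9 XOR 74 = 9d

e1c99f32929d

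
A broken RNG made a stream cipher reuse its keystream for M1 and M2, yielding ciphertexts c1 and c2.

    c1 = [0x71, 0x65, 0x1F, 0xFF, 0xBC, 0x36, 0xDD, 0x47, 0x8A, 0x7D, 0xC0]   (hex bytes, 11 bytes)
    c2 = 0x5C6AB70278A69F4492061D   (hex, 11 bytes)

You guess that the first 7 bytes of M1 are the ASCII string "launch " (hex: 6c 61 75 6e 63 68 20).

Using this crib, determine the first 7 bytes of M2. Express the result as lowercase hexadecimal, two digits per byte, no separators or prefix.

416edd93a7f862

First, c1 ⊕ c2 = (M1 ⊕ K) ⊕ (M2 ⊕ K) = M1 ⊕ M2, so the key drops out. Then M2 = (M1 ⊕ M2) ⊕ M1 over the first 7 bytes.
byte 0: (71 XOR 5c) XOR 6c = 2d XOR 6c = 41
byte 1: (65 XOR 6a) XOR 61 = 0f XOR 61 = 6e
byte 2: (1f XOR b7) XOR 75 = a8 XOR 75 = dd
byte 3: (ff XOR 02) XOR 6e = fd XOR 6e = 93
byte 4: (bc XOR 78) XOR 63 = c4 XOR 63 = a7
byte 5: (36 XOR a6) XOR 68 = 90 XOR 68 = f8
byte 6: (dd XOR 9f) XOR 20 = 42 XOR 20 = 62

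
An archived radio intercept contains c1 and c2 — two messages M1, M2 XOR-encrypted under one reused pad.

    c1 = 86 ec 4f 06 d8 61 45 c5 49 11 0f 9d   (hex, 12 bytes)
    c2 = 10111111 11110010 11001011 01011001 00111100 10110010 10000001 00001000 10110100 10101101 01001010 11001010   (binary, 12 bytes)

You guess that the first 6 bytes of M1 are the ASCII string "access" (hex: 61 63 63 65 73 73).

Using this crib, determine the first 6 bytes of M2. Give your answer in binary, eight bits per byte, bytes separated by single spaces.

01011000 01111101 11100111 00111010 10010111 10100000

First, c1 ⊕ c2 = (M1 ⊕ K) ⊕ (M2 ⊕ K) = M1 ⊕ M2, so the key drops out. Then M2 = (M1 ⊕ M2) ⊕ M1 over the first 6 bytes.
byte 0: (86 xor bf) xor 61 = 39 xor 61 = 58
byte 1: (ec xor f2) xor 63 = 1e xor 63 = 7d
byte 2: (4f xor cb) xor 63 = 84 xor 63 = e7
byte 3: (06 xor 59) xor 65 = 5f xor 65 = 3a
byte 4: (d8 xor 3c) xor 73 = e4 xor 73 = 97
byte 5: (61 xor b2) xor 73 = d3 xor 73 = a0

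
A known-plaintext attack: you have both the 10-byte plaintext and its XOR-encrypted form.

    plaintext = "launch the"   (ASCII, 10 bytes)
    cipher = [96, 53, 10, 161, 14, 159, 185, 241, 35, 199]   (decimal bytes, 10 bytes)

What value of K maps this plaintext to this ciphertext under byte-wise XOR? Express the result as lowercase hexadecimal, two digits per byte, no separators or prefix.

0c547fcf6df799854ba2

Since cipher = plaintext ⊕ K, XORing both sides with plaintext gives K = plaintext ⊕ cipher.
108 XOR  96 =  12
 97 XOR  53 =  84
117 XOR  10 = 127
110 XOR 161 = 207
 99 XOR  14 = 109
104 XOR 159 = 247
 32 XOR 185 = 153
116 XOR 241 = 133
104 XOR  35 =  75
101 XOR 199 = 162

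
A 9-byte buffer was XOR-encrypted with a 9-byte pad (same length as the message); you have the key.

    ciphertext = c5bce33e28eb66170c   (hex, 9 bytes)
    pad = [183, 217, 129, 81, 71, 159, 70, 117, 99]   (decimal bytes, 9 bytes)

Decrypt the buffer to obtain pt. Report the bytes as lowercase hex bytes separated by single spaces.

c5 ⊕ b7 = 72
bc ⊕ d9 = 65
e3 ⊕ 81 = 62
3e ⊕ 51 = 6f
28 ⊕ 47 = 6f
eb ⊕ 9f = 74
66 ⊕ 46 = 20
17 ⊕ 75 = 62
0c ⊕ 63 = 6f

72 65 62 6f 6f 74 20 62 6f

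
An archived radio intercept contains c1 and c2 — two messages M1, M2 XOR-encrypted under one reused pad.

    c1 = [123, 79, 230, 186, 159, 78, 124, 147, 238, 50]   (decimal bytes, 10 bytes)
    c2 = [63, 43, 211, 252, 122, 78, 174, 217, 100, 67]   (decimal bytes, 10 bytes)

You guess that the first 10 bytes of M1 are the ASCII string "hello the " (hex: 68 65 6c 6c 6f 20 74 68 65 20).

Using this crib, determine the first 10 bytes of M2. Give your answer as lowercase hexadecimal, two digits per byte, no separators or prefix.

2c01592a8a20a622ef51

First, c1 ⊕ c2 = (M1 ⊕ K) ⊕ (M2 ⊕ K) = M1 ⊕ M2, so the key drops out. Then M2 = (M1 ⊕ M2) ⊕ M1 over the first 10 bytes.
byte 0: (7b ⊕ 3f) ⊕ 68 = 44 ⊕ 68 = 2c
byte 1: (4f ⊕ 2b) ⊕ 65 = 64 ⊕ 65 = 01
byte 2: (e6 ⊕ d3) ⊕ 6c = 35 ⊕ 6c = 59
byte 3: (ba ⊕ fc) ⊕ 6c = 46 ⊕ 6c = 2a
byte 4: (9f ⊕ 7a) ⊕ 6f = e5 ⊕ 6f = 8a
byte 5: (4e ⊕ 4e) ⊕ 20 = 00 ⊕ 20 = 20
byte 6: (7c ⊕ ae) ⊕ 74 = d2 ⊕ 74 = a6
byte 7: (93 ⊕ d9) ⊕ 68 = 4a ⊕ 68 = 22
byte 8: (ee ⊕ 64) ⊕ 65 = 8a ⊕ 65 = ef
byte 9: (32 ⊕ 43) ⊕ 20 = 71 ⊕ 20 = 51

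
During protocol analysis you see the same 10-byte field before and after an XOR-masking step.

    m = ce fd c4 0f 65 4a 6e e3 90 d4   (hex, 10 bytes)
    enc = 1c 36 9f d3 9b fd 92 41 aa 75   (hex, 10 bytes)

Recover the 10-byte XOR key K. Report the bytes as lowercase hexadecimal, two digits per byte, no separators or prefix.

d2cb5bdcfeb7fca23aa1

Since enc = m ⊕ K, XORing both sides with m gives K = m ⊕ enc.
11001110 xor 00011100 = 11010010
11111101 xor 00110110 = 11001011
11000100 xor 10011111 = 01011011
00001111 xor 11010011 = 11011100
01100101 xor 10011011 = 11111110
01001010 xor 11111101 = 10110111
01101110 xor 10010010 = 11111100
11100011 xor 01000001 = 10100010
10010000 xor 10101010 = 00111010
11010100 xor 01110101 = 10100001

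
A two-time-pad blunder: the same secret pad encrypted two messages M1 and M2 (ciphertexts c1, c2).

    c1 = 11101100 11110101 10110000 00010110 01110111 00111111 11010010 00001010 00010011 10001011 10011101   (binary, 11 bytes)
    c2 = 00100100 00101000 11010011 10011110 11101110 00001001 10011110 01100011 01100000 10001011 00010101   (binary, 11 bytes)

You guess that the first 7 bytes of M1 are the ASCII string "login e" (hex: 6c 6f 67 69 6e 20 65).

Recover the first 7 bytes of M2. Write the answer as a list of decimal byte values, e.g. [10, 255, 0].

First, c1 ⊕ c2 = (M1 ⊕ K) ⊕ (M2 ⊕ K) = M1 ⊕ M2, so the key drops out. Then M2 = (M1 ⊕ M2) ⊕ M1 over the first 7 bytes.
byte 0: (ec xor 24) xor 6c = c8 xor 6c = a4
byte 1: (f5 xor 28) xor 6f = dd xor 6f = b2
byte 2: (b0 xor d3) xor 67 = 63 xor 67 = 04
byte 3: (16 xor 9e) xor 69 = 88 xor 69 = e1
byte 4: (77 xor ee) xor 6e = 99 xor 6e = f7
byte 5: (3f xor 09) xor 20 = 36 xor 20 = 16
byte 6: (d2 xor 9e) xor 65 = 4c xor 65 = 29

[164, 178, 4, 225, 247, 22, 41]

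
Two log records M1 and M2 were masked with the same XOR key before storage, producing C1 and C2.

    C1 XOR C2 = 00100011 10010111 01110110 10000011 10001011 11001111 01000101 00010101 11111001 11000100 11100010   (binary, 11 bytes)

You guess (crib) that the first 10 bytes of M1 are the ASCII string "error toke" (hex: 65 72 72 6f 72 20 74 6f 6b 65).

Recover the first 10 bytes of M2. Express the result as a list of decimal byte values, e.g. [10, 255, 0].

[70, 229, 4, 236, 249, 239, 49, 122, 146, 161]

Since C1 ⊕ C2 = M1 ⊕ M2, XORing with the guessed M1 bytes yields the corresponding M2 bytes: M2 = (C1 ⊕ C2) ⊕ M1.
23 ^ 65 = 46
97 ^ 72 = e5
76 ^ 72 = 04
83 ^ 6f = ec
8b ^ 72 = f9
cf ^ 20 = ef
45 ^ 74 = 31
15 ^ 6f = 7a
f9 ^ 6b = 92
c4 ^ 65 = a1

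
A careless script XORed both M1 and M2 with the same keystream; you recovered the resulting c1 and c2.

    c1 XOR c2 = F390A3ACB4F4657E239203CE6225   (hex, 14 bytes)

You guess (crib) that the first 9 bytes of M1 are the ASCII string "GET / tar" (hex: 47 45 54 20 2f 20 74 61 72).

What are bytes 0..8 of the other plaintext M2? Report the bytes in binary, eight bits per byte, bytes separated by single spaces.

Since c1 ⊕ c2 = M1 ⊕ M2, XORing with the guessed M1 bytes yields the corresponding M2 bytes: M2 = (c1 ⊕ c2) ⊕ M1.
11110011 ^ 01000111 = 10110100
10010000 ^ 01000101 = 11010101
10100011 ^ 01010100 = 11110111
10101100 ^ 00100000 = 10001100
10110100 ^ 00101111 = 10011011
11110100 ^ 00100000 = 11010100
01100101 ^ 01110100 = 00010001
01111110 ^ 01100001 = 00011111
00100011 ^ 01110010 = 01010001

10110100 11010101 11110111 10001100 10011011 11010100 00010001 00011111 01010001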